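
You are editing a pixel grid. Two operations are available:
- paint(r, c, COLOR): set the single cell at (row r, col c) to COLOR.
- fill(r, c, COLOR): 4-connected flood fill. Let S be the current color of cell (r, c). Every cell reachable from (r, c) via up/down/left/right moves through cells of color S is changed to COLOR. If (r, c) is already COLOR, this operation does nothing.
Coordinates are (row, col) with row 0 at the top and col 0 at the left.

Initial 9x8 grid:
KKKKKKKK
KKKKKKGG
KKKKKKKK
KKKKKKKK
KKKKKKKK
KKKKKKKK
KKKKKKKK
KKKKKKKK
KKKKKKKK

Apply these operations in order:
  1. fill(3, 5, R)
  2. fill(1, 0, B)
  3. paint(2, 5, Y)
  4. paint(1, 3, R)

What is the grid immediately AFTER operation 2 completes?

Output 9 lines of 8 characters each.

After op 1 fill(3,5,R) [70 cells changed]:
RRRRRRRR
RRRRRRGG
RRRRRRRR
RRRRRRRR
RRRRRRRR
RRRRRRRR
RRRRRRRR
RRRRRRRR
RRRRRRRR
After op 2 fill(1,0,B) [70 cells changed]:
BBBBBBBB
BBBBBBGG
BBBBBBBB
BBBBBBBB
BBBBBBBB
BBBBBBBB
BBBBBBBB
BBBBBBBB
BBBBBBBB

Answer: BBBBBBBB
BBBBBBGG
BBBBBBBB
BBBBBBBB
BBBBBBBB
BBBBBBBB
BBBBBBBB
BBBBBBBB
BBBBBBBB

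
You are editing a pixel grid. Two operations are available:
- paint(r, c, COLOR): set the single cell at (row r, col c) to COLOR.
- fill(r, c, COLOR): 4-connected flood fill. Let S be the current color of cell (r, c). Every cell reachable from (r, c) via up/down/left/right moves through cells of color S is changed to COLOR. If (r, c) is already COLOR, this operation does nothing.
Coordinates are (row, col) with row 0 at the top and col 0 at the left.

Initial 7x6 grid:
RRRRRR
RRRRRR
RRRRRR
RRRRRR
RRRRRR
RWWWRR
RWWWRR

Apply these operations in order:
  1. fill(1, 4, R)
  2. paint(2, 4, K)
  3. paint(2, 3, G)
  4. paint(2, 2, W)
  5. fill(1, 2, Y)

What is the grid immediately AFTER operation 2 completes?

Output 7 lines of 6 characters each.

Answer: RRRRRR
RRRRRR
RRRRKR
RRRRRR
RRRRRR
RWWWRR
RWWWRR

Derivation:
After op 1 fill(1,4,R) [0 cells changed]:
RRRRRR
RRRRRR
RRRRRR
RRRRRR
RRRRRR
RWWWRR
RWWWRR
After op 2 paint(2,4,K):
RRRRRR
RRRRRR
RRRRKR
RRRRRR
RRRRRR
RWWWRR
RWWWRR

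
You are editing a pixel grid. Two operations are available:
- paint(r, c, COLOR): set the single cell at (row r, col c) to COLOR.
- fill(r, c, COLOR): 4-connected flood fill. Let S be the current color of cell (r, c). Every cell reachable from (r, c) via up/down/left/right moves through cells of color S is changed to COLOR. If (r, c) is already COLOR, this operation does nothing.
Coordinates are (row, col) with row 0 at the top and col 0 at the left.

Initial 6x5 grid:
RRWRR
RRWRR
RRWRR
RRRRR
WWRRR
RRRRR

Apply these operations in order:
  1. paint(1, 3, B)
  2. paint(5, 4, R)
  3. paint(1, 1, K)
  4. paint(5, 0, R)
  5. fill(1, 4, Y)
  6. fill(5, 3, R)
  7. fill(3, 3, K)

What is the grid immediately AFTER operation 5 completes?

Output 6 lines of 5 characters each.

Answer: YYWYY
YKWBY
YYWYY
YYYYY
WWYYY
YYYYY

Derivation:
After op 1 paint(1,3,B):
RRWRR
RRWBR
RRWRR
RRRRR
WWRRR
RRRRR
After op 2 paint(5,4,R):
RRWRR
RRWBR
RRWRR
RRRRR
WWRRR
RRRRR
After op 3 paint(1,1,K):
RRWRR
RKWBR
RRWRR
RRRRR
WWRRR
RRRRR
After op 4 paint(5,0,R):
RRWRR
RKWBR
RRWRR
RRRRR
WWRRR
RRRRR
After op 5 fill(1,4,Y) [23 cells changed]:
YYWYY
YKWBY
YYWYY
YYYYY
WWYYY
YYYYY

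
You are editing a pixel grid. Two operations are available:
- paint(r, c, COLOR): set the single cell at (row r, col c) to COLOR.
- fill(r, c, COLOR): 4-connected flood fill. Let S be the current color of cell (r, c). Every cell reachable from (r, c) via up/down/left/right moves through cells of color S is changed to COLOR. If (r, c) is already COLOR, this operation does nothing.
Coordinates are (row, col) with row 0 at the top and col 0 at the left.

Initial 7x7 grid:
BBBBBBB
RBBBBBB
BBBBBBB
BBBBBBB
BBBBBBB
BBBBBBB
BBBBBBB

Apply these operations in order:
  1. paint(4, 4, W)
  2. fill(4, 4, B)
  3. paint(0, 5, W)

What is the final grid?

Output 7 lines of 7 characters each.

After op 1 paint(4,4,W):
BBBBBBB
RBBBBBB
BBBBBBB
BBBBBBB
BBBBWBB
BBBBBBB
BBBBBBB
After op 2 fill(4,4,B) [1 cells changed]:
BBBBBBB
RBBBBBB
BBBBBBB
BBBBBBB
BBBBBBB
BBBBBBB
BBBBBBB
After op 3 paint(0,5,W):
BBBBBWB
RBBBBBB
BBBBBBB
BBBBBBB
BBBBBBB
BBBBBBB
BBBBBBB

Answer: BBBBBWB
RBBBBBB
BBBBBBB
BBBBBBB
BBBBBBB
BBBBBBB
BBBBBBB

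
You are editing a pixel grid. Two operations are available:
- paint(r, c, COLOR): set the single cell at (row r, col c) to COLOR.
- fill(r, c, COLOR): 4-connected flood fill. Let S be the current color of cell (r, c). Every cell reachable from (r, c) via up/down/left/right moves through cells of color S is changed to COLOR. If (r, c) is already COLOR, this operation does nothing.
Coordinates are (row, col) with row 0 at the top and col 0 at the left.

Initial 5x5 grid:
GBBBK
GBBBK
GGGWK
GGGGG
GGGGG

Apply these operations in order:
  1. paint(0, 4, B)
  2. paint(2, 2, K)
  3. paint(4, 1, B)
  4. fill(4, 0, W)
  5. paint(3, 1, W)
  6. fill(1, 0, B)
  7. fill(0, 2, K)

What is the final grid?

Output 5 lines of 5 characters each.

After op 1 paint(0,4,B):
GBBBB
GBBBK
GGGWK
GGGGG
GGGGG
After op 2 paint(2,2,K):
GBBBB
GBBBK
GGKWK
GGGGG
GGGGG
After op 3 paint(4,1,B):
GBBBB
GBBBK
GGKWK
GGGGG
GBGGG
After op 4 fill(4,0,W) [13 cells changed]:
WBBBB
WBBBK
WWKWK
WWWWW
WBWWW
After op 5 paint(3,1,W):
WBBBB
WBBBK
WWKWK
WWWWW
WBWWW
After op 6 fill(1,0,B) [14 cells changed]:
BBBBB
BBBBK
BBKBK
BBBBB
BBBBB
After op 7 fill(0,2,K) [22 cells changed]:
KKKKK
KKKKK
KKKKK
KKKKK
KKKKK

Answer: KKKKK
KKKKK
KKKKK
KKKKK
KKKKK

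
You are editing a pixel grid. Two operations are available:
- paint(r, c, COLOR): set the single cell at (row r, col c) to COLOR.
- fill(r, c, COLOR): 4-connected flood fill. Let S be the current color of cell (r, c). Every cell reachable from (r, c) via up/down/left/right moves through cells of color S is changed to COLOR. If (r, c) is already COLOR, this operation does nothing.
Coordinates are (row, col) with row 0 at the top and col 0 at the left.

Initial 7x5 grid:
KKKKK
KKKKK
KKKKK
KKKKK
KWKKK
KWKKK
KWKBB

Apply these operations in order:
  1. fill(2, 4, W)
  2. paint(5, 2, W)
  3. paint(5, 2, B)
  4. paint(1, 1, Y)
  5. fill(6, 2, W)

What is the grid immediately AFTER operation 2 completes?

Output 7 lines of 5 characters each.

After op 1 fill(2,4,W) [30 cells changed]:
WWWWW
WWWWW
WWWWW
WWWWW
WWWWW
WWWWW
WWWBB
After op 2 paint(5,2,W):
WWWWW
WWWWW
WWWWW
WWWWW
WWWWW
WWWWW
WWWBB

Answer: WWWWW
WWWWW
WWWWW
WWWWW
WWWWW
WWWWW
WWWBB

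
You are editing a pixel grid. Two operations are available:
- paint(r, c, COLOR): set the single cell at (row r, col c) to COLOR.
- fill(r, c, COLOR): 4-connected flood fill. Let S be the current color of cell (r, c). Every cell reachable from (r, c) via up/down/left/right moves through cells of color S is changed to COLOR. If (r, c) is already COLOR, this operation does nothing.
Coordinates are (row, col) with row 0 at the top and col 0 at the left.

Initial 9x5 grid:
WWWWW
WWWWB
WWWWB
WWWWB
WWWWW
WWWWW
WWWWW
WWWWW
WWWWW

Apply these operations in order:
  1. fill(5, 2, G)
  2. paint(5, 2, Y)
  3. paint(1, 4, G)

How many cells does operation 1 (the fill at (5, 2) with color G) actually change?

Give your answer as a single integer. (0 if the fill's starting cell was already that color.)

Answer: 42

Derivation:
After op 1 fill(5,2,G) [42 cells changed]:
GGGGG
GGGGB
GGGGB
GGGGB
GGGGG
GGGGG
GGGGG
GGGGG
GGGGG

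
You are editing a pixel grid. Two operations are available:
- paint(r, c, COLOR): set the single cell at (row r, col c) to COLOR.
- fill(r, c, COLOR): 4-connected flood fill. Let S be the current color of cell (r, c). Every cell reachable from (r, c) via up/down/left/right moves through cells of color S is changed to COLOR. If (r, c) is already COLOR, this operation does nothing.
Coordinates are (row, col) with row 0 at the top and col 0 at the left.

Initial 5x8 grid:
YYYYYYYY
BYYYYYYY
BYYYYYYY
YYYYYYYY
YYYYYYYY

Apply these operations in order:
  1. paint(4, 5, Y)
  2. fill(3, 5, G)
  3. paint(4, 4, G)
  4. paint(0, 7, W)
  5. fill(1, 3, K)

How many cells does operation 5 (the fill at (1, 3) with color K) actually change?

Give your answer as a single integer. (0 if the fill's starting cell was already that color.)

After op 1 paint(4,5,Y):
YYYYYYYY
BYYYYYYY
BYYYYYYY
YYYYYYYY
YYYYYYYY
After op 2 fill(3,5,G) [38 cells changed]:
GGGGGGGG
BGGGGGGG
BGGGGGGG
GGGGGGGG
GGGGGGGG
After op 3 paint(4,4,G):
GGGGGGGG
BGGGGGGG
BGGGGGGG
GGGGGGGG
GGGGGGGG
After op 4 paint(0,7,W):
GGGGGGGW
BGGGGGGG
BGGGGGGG
GGGGGGGG
GGGGGGGG
After op 5 fill(1,3,K) [37 cells changed]:
KKKKKKKW
BKKKKKKK
BKKKKKKK
KKKKKKKK
KKKKKKKK

Answer: 37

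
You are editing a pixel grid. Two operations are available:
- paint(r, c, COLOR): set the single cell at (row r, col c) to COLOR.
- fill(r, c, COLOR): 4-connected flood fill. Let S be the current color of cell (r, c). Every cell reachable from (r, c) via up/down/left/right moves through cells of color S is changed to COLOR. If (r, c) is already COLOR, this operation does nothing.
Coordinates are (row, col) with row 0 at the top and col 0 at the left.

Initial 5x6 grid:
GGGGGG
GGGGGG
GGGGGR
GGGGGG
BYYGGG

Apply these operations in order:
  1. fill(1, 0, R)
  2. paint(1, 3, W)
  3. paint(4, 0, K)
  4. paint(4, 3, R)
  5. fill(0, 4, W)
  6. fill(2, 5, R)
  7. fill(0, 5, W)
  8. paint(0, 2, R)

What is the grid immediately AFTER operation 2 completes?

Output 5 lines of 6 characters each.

Answer: RRRRRR
RRRWRR
RRRRRR
RRRRRR
BYYRRR

Derivation:
After op 1 fill(1,0,R) [26 cells changed]:
RRRRRR
RRRRRR
RRRRRR
RRRRRR
BYYRRR
After op 2 paint(1,3,W):
RRRRRR
RRRWRR
RRRRRR
RRRRRR
BYYRRR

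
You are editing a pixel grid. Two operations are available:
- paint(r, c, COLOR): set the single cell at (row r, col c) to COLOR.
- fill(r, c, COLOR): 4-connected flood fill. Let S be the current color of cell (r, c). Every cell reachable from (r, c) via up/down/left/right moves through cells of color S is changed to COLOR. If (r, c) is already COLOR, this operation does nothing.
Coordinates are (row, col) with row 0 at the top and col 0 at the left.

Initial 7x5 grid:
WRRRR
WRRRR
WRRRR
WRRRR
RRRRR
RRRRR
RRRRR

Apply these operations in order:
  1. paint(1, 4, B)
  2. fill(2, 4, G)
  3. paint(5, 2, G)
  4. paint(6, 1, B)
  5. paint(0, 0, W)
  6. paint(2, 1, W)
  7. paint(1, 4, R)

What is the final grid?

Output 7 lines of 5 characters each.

Answer: WGGGG
WGGGR
WWGGG
WGGGG
GGGGG
GGGGG
GBGGG

Derivation:
After op 1 paint(1,4,B):
WRRRR
WRRRB
WRRRR
WRRRR
RRRRR
RRRRR
RRRRR
After op 2 fill(2,4,G) [30 cells changed]:
WGGGG
WGGGB
WGGGG
WGGGG
GGGGG
GGGGG
GGGGG
After op 3 paint(5,2,G):
WGGGG
WGGGB
WGGGG
WGGGG
GGGGG
GGGGG
GGGGG
After op 4 paint(6,1,B):
WGGGG
WGGGB
WGGGG
WGGGG
GGGGG
GGGGG
GBGGG
After op 5 paint(0,0,W):
WGGGG
WGGGB
WGGGG
WGGGG
GGGGG
GGGGG
GBGGG
After op 6 paint(2,1,W):
WGGGG
WGGGB
WWGGG
WGGGG
GGGGG
GGGGG
GBGGG
After op 7 paint(1,4,R):
WGGGG
WGGGR
WWGGG
WGGGG
GGGGG
GGGGG
GBGGG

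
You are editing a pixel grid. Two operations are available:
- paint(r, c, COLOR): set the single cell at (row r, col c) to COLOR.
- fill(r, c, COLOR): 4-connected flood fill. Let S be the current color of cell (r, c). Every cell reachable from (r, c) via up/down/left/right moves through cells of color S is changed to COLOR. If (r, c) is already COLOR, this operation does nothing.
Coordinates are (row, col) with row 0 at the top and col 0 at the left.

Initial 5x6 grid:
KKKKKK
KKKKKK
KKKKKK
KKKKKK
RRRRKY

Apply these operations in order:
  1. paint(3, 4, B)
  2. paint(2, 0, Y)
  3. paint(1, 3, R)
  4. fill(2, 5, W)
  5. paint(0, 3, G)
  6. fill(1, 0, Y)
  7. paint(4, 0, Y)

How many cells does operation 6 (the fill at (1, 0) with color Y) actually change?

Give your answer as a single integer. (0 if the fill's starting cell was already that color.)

After op 1 paint(3,4,B):
KKKKKK
KKKKKK
KKKKKK
KKKKBK
RRRRKY
After op 2 paint(2,0,Y):
KKKKKK
KKKKKK
YKKKKK
KKKKBK
RRRRKY
After op 3 paint(1,3,R):
KKKKKK
KKKRKK
YKKKKK
KKKKBK
RRRRKY
After op 4 fill(2,5,W) [21 cells changed]:
WWWWWW
WWWRWW
YWWWWW
WWWWBW
RRRRKY
After op 5 paint(0,3,G):
WWWGWW
WWWRWW
YWWWWW
WWWWBW
RRRRKY
After op 6 fill(1,0,Y) [20 cells changed]:
YYYGYY
YYYRYY
YYYYYY
YYYYBY
RRRRKY

Answer: 20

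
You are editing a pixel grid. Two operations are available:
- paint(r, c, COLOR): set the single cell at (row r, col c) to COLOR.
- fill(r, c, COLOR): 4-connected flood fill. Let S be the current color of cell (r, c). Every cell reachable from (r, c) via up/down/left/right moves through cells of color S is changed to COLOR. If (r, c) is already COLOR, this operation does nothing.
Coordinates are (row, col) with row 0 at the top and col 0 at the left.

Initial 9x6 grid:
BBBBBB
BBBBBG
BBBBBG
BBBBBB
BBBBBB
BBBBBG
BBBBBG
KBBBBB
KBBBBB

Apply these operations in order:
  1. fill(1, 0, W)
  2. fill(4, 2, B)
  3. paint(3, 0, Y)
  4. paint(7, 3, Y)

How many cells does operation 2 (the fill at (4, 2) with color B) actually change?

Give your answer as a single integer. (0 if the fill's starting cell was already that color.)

After op 1 fill(1,0,W) [48 cells changed]:
WWWWWW
WWWWWG
WWWWWG
WWWWWW
WWWWWW
WWWWWG
WWWWWG
KWWWWW
KWWWWW
After op 2 fill(4,2,B) [48 cells changed]:
BBBBBB
BBBBBG
BBBBBG
BBBBBB
BBBBBB
BBBBBG
BBBBBG
KBBBBB
KBBBBB

Answer: 48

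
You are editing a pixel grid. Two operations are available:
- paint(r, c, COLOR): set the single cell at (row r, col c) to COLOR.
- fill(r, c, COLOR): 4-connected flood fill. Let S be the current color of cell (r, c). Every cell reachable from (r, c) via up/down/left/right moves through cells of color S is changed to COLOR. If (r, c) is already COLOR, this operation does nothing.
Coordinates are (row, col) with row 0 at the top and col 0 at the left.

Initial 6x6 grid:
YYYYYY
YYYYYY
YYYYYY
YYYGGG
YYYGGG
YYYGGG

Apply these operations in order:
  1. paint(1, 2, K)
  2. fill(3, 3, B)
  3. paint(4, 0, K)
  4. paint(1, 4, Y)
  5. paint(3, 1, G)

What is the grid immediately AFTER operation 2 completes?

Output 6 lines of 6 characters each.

After op 1 paint(1,2,K):
YYYYYY
YYKYYY
YYYYYY
YYYGGG
YYYGGG
YYYGGG
After op 2 fill(3,3,B) [9 cells changed]:
YYYYYY
YYKYYY
YYYYYY
YYYBBB
YYYBBB
YYYBBB

Answer: YYYYYY
YYKYYY
YYYYYY
YYYBBB
YYYBBB
YYYBBB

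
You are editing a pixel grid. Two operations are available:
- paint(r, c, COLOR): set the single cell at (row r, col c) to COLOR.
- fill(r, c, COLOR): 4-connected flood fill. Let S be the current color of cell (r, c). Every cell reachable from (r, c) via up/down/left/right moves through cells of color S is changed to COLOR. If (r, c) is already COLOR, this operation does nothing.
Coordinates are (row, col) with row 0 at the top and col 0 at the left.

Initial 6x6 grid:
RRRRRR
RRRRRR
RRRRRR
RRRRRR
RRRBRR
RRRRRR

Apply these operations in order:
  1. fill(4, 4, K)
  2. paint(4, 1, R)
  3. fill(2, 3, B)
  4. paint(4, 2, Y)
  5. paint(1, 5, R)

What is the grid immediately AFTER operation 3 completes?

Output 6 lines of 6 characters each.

After op 1 fill(4,4,K) [35 cells changed]:
KKKKKK
KKKKKK
KKKKKK
KKKKKK
KKKBKK
KKKKKK
After op 2 paint(4,1,R):
KKKKKK
KKKKKK
KKKKKK
KKKKKK
KRKBKK
KKKKKK
After op 3 fill(2,3,B) [34 cells changed]:
BBBBBB
BBBBBB
BBBBBB
BBBBBB
BRBBBB
BBBBBB

Answer: BBBBBB
BBBBBB
BBBBBB
BBBBBB
BRBBBB
BBBBBB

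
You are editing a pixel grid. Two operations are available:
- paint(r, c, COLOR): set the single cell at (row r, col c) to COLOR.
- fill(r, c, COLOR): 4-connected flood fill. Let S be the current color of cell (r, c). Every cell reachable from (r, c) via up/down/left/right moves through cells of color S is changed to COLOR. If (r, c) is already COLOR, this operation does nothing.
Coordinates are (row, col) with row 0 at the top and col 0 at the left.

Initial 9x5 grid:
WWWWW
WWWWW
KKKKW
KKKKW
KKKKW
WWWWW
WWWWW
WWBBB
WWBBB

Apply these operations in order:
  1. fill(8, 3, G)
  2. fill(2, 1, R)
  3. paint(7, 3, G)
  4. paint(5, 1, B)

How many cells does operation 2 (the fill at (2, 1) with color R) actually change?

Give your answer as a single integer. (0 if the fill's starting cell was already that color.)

Answer: 12

Derivation:
After op 1 fill(8,3,G) [6 cells changed]:
WWWWW
WWWWW
KKKKW
KKKKW
KKKKW
WWWWW
WWWWW
WWGGG
WWGGG
After op 2 fill(2,1,R) [12 cells changed]:
WWWWW
WWWWW
RRRRW
RRRRW
RRRRW
WWWWW
WWWWW
WWGGG
WWGGG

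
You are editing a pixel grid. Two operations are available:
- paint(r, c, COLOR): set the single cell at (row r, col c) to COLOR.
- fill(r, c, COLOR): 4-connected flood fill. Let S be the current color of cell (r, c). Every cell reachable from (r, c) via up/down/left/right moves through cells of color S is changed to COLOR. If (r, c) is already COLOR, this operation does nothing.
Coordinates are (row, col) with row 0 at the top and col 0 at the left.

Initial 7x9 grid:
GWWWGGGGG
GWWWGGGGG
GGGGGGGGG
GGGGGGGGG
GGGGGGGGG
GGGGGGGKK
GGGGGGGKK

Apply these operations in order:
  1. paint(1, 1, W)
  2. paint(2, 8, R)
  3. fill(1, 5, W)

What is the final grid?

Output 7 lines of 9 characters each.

After op 1 paint(1,1,W):
GWWWGGGGG
GWWWGGGGG
GGGGGGGGG
GGGGGGGGG
GGGGGGGGG
GGGGGGGKK
GGGGGGGKK
After op 2 paint(2,8,R):
GWWWGGGGG
GWWWGGGGG
GGGGGGGGR
GGGGGGGGG
GGGGGGGGG
GGGGGGGKK
GGGGGGGKK
After op 3 fill(1,5,W) [52 cells changed]:
WWWWWWWWW
WWWWWWWWW
WWWWWWWWR
WWWWWWWWW
WWWWWWWWW
WWWWWWWKK
WWWWWWWKK

Answer: WWWWWWWWW
WWWWWWWWW
WWWWWWWWR
WWWWWWWWW
WWWWWWWWW
WWWWWWWKK
WWWWWWWKK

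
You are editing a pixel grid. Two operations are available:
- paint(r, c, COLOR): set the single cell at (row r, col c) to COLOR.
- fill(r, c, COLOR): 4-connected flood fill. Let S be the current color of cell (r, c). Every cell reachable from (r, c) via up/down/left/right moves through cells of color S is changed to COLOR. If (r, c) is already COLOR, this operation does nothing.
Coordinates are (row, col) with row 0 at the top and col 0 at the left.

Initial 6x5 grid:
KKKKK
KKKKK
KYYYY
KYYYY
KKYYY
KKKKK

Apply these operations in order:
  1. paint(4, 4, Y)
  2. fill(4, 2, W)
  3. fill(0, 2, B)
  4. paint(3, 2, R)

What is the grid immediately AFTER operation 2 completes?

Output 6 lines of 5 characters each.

After op 1 paint(4,4,Y):
KKKKK
KKKKK
KYYYY
KYYYY
KKYYY
KKKKK
After op 2 fill(4,2,W) [11 cells changed]:
KKKKK
KKKKK
KWWWW
KWWWW
KKWWW
KKKKK

Answer: KKKKK
KKKKK
KWWWW
KWWWW
KKWWW
KKKKK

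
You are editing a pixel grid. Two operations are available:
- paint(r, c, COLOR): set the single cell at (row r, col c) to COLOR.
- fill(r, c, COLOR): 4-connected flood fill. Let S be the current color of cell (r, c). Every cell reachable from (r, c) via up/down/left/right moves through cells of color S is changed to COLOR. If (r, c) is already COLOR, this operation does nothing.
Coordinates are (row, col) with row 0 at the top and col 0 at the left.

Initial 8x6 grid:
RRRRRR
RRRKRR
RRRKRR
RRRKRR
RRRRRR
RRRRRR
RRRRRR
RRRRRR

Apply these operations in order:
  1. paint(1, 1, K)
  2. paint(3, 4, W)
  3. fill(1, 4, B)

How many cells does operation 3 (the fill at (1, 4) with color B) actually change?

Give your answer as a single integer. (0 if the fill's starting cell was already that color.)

After op 1 paint(1,1,K):
RRRRRR
RKRKRR
RRRKRR
RRRKRR
RRRRRR
RRRRRR
RRRRRR
RRRRRR
After op 2 paint(3,4,W):
RRRRRR
RKRKRR
RRRKRR
RRRKWR
RRRRRR
RRRRRR
RRRRRR
RRRRRR
After op 3 fill(1,4,B) [43 cells changed]:
BBBBBB
BKBKBB
BBBKBB
BBBKWB
BBBBBB
BBBBBB
BBBBBB
BBBBBB

Answer: 43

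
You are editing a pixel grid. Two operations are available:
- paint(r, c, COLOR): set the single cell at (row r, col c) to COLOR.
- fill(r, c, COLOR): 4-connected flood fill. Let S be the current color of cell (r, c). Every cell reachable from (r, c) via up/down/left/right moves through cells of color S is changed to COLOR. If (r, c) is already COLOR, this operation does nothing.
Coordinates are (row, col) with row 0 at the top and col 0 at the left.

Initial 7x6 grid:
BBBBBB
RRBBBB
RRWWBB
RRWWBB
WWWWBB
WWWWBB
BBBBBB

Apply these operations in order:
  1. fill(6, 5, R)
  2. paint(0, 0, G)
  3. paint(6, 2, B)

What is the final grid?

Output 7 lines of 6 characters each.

After op 1 fill(6,5,R) [24 cells changed]:
RRRRRR
RRRRRR
RRWWRR
RRWWRR
WWWWRR
WWWWRR
RRRRRR
After op 2 paint(0,0,G):
GRRRRR
RRRRRR
RRWWRR
RRWWRR
WWWWRR
WWWWRR
RRRRRR
After op 3 paint(6,2,B):
GRRRRR
RRRRRR
RRWWRR
RRWWRR
WWWWRR
WWWWRR
RRBRRR

Answer: GRRRRR
RRRRRR
RRWWRR
RRWWRR
WWWWRR
WWWWRR
RRBRRR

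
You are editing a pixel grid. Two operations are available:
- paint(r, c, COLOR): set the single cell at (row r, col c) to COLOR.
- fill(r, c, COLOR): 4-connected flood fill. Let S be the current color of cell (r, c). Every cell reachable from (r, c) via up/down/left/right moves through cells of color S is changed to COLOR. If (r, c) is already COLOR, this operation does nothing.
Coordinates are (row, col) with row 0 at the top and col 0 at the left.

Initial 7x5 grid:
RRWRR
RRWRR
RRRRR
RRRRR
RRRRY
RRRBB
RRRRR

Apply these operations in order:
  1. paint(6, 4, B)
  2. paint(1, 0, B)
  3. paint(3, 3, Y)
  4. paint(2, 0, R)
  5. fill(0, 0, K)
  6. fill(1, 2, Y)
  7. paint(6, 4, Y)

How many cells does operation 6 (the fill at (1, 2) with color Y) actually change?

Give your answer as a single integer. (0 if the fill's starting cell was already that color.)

After op 1 paint(6,4,B):
RRWRR
RRWRR
RRRRR
RRRRR
RRRRY
RRRBB
RRRRB
After op 2 paint(1,0,B):
RRWRR
BRWRR
RRRRR
RRRRR
RRRRY
RRRBB
RRRRB
After op 3 paint(3,3,Y):
RRWRR
BRWRR
RRRRR
RRRYR
RRRRY
RRRBB
RRRRB
After op 4 paint(2,0,R):
RRWRR
BRWRR
RRRRR
RRRYR
RRRRY
RRRBB
RRRRB
After op 5 fill(0,0,K) [27 cells changed]:
KKWKK
BKWKK
KKKKK
KKKYK
KKKKY
KKKBB
KKKKB
After op 6 fill(1,2,Y) [2 cells changed]:
KKYKK
BKYKK
KKKKK
KKKYK
KKKKY
KKKBB
KKKKB

Answer: 2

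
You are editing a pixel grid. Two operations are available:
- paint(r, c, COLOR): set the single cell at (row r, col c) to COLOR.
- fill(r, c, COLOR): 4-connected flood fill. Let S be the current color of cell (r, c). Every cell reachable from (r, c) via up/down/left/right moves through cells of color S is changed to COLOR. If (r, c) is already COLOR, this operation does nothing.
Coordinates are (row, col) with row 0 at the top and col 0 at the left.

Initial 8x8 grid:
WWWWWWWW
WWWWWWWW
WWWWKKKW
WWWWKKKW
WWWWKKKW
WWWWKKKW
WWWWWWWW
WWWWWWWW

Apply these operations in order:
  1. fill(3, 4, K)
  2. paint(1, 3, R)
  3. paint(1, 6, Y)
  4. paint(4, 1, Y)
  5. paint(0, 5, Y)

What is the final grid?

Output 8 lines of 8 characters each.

After op 1 fill(3,4,K) [0 cells changed]:
WWWWWWWW
WWWWWWWW
WWWWKKKW
WWWWKKKW
WWWWKKKW
WWWWKKKW
WWWWWWWW
WWWWWWWW
After op 2 paint(1,3,R):
WWWWWWWW
WWWRWWWW
WWWWKKKW
WWWWKKKW
WWWWKKKW
WWWWKKKW
WWWWWWWW
WWWWWWWW
After op 3 paint(1,6,Y):
WWWWWWWW
WWWRWWYW
WWWWKKKW
WWWWKKKW
WWWWKKKW
WWWWKKKW
WWWWWWWW
WWWWWWWW
After op 4 paint(4,1,Y):
WWWWWWWW
WWWRWWYW
WWWWKKKW
WWWWKKKW
WYWWKKKW
WWWWKKKW
WWWWWWWW
WWWWWWWW
After op 5 paint(0,5,Y):
WWWWWYWW
WWWRWWYW
WWWWKKKW
WWWWKKKW
WYWWKKKW
WWWWKKKW
WWWWWWWW
WWWWWWWW

Answer: WWWWWYWW
WWWRWWYW
WWWWKKKW
WWWWKKKW
WYWWKKKW
WWWWKKKW
WWWWWWWW
WWWWWWWW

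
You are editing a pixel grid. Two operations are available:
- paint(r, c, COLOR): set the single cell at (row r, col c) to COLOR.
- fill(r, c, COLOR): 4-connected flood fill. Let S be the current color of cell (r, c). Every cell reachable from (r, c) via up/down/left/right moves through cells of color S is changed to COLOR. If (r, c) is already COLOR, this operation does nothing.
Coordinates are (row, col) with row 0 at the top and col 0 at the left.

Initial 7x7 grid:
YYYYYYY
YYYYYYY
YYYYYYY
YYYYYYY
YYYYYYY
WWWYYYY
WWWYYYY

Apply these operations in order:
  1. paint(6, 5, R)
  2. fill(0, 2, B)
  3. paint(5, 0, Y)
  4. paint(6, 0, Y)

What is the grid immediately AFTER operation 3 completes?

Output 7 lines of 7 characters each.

Answer: BBBBBBB
BBBBBBB
BBBBBBB
BBBBBBB
BBBBBBB
YWWBBBB
WWWBBRB

Derivation:
After op 1 paint(6,5,R):
YYYYYYY
YYYYYYY
YYYYYYY
YYYYYYY
YYYYYYY
WWWYYYY
WWWYYRY
After op 2 fill(0,2,B) [42 cells changed]:
BBBBBBB
BBBBBBB
BBBBBBB
BBBBBBB
BBBBBBB
WWWBBBB
WWWBBRB
After op 3 paint(5,0,Y):
BBBBBBB
BBBBBBB
BBBBBBB
BBBBBBB
BBBBBBB
YWWBBBB
WWWBBRB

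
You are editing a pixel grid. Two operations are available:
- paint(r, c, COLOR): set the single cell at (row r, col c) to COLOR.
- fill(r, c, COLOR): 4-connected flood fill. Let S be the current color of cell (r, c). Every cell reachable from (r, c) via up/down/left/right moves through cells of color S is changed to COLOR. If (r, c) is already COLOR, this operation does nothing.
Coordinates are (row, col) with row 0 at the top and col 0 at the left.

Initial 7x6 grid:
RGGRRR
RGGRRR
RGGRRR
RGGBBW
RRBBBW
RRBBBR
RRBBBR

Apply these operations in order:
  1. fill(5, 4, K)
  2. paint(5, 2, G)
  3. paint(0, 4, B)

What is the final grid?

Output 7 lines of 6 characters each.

Answer: RGGRBR
RGGRRR
RGGRRR
RGGKKW
RRKKKW
RRGKKR
RRKKKR

Derivation:
After op 1 fill(5,4,K) [11 cells changed]:
RGGRRR
RGGRRR
RGGRRR
RGGKKW
RRKKKW
RRKKKR
RRKKKR
After op 2 paint(5,2,G):
RGGRRR
RGGRRR
RGGRRR
RGGKKW
RRKKKW
RRGKKR
RRKKKR
After op 3 paint(0,4,B):
RGGRBR
RGGRRR
RGGRRR
RGGKKW
RRKKKW
RRGKKR
RRKKKR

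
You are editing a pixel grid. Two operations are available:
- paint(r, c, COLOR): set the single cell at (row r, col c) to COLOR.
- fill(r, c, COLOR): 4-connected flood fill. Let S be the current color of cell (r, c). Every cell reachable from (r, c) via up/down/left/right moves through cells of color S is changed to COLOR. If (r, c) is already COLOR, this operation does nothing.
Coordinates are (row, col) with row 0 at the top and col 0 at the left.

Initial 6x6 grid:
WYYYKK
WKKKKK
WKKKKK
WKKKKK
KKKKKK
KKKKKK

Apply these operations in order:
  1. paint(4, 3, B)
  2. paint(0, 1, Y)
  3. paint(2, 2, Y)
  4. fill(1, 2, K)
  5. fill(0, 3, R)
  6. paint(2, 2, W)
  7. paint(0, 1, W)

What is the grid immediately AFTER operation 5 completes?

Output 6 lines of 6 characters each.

After op 1 paint(4,3,B):
WYYYKK
WKKKKK
WKKKKK
WKKKKK
KKKBKK
KKKKKK
After op 2 paint(0,1,Y):
WYYYKK
WKKKKK
WKKKKK
WKKKKK
KKKBKK
KKKKKK
After op 3 paint(2,2,Y):
WYYYKK
WKKKKK
WKYKKK
WKKKKK
KKKBKK
KKKKKK
After op 4 fill(1,2,K) [0 cells changed]:
WYYYKK
WKKKKK
WKYKKK
WKKKKK
KKKBKK
KKKKKK
After op 5 fill(0,3,R) [3 cells changed]:
WRRRKK
WKKKKK
WKYKKK
WKKKKK
KKKBKK
KKKKKK

Answer: WRRRKK
WKKKKK
WKYKKK
WKKKKK
KKKBKK
KKKKKK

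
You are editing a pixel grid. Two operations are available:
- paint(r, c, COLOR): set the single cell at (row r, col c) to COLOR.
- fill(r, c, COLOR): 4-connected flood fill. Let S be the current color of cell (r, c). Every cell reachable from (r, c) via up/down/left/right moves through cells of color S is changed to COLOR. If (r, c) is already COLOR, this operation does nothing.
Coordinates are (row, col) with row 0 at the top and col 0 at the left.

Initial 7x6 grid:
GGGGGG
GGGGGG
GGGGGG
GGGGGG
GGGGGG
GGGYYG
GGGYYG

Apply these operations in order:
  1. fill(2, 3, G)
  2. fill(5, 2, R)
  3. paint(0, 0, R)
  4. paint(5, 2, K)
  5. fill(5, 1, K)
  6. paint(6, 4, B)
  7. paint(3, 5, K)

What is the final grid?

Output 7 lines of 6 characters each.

Answer: KKKKKK
KKKKKK
KKKKKK
KKKKKK
KKKKKK
KKKYYK
KKKYBK

Derivation:
After op 1 fill(2,3,G) [0 cells changed]:
GGGGGG
GGGGGG
GGGGGG
GGGGGG
GGGGGG
GGGYYG
GGGYYG
After op 2 fill(5,2,R) [38 cells changed]:
RRRRRR
RRRRRR
RRRRRR
RRRRRR
RRRRRR
RRRYYR
RRRYYR
After op 3 paint(0,0,R):
RRRRRR
RRRRRR
RRRRRR
RRRRRR
RRRRRR
RRRYYR
RRRYYR
After op 4 paint(5,2,K):
RRRRRR
RRRRRR
RRRRRR
RRRRRR
RRRRRR
RRKYYR
RRRYYR
After op 5 fill(5,1,K) [37 cells changed]:
KKKKKK
KKKKKK
KKKKKK
KKKKKK
KKKKKK
KKKYYK
KKKYYK
After op 6 paint(6,4,B):
KKKKKK
KKKKKK
KKKKKK
KKKKKK
KKKKKK
KKKYYK
KKKYBK
After op 7 paint(3,5,K):
KKKKKK
KKKKKK
KKKKKK
KKKKKK
KKKKKK
KKKYYK
KKKYBK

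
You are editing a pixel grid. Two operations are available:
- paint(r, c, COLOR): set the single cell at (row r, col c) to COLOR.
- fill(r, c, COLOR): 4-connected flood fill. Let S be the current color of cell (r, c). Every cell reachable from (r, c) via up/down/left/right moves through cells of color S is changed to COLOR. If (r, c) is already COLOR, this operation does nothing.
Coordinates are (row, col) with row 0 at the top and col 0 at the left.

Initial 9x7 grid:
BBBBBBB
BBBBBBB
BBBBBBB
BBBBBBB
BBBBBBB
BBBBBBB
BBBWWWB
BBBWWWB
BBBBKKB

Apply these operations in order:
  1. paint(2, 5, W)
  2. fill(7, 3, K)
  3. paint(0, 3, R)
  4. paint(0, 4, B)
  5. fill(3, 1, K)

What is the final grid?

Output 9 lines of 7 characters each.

After op 1 paint(2,5,W):
BBBBBBB
BBBBBBB
BBBBBWB
BBBBBBB
BBBBBBB
BBBBBBB
BBBWWWB
BBBWWWB
BBBBKKB
After op 2 fill(7,3,K) [6 cells changed]:
BBBBBBB
BBBBBBB
BBBBBWB
BBBBBBB
BBBBBBB
BBBBBBB
BBBKKKB
BBBKKKB
BBBBKKB
After op 3 paint(0,3,R):
BBBRBBB
BBBBBBB
BBBBBWB
BBBBBBB
BBBBBBB
BBBBBBB
BBBKKKB
BBBKKKB
BBBBKKB
After op 4 paint(0,4,B):
BBBRBBB
BBBBBBB
BBBBBWB
BBBBBBB
BBBBBBB
BBBBBBB
BBBKKKB
BBBKKKB
BBBBKKB
After op 5 fill(3,1,K) [53 cells changed]:
KKKRKKK
KKKKKKK
KKKKKWK
KKKKKKK
KKKKKKK
KKKKKKK
KKKKKKK
KKKKKKK
KKKKKKK

Answer: KKKRKKK
KKKKKKK
KKKKKWK
KKKKKKK
KKKKKKK
KKKKKKK
KKKKKKK
KKKKKKK
KKKKKKK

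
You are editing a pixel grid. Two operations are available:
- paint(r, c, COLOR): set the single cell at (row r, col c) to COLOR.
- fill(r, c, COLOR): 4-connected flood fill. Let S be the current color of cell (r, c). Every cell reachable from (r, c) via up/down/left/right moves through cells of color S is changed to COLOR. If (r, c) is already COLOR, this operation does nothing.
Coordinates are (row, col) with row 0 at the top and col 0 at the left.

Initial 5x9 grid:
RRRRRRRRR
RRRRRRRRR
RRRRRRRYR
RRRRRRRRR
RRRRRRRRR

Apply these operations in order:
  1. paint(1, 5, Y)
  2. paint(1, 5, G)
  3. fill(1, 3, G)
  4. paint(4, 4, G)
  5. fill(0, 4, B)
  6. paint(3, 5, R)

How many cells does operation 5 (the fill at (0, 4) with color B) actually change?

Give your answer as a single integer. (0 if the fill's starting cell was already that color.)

After op 1 paint(1,5,Y):
RRRRRRRRR
RRRRRYRRR
RRRRRRRYR
RRRRRRRRR
RRRRRRRRR
After op 2 paint(1,5,G):
RRRRRRRRR
RRRRRGRRR
RRRRRRRYR
RRRRRRRRR
RRRRRRRRR
After op 3 fill(1,3,G) [43 cells changed]:
GGGGGGGGG
GGGGGGGGG
GGGGGGGYG
GGGGGGGGG
GGGGGGGGG
After op 4 paint(4,4,G):
GGGGGGGGG
GGGGGGGGG
GGGGGGGYG
GGGGGGGGG
GGGGGGGGG
After op 5 fill(0,4,B) [44 cells changed]:
BBBBBBBBB
BBBBBBBBB
BBBBBBBYB
BBBBBBBBB
BBBBBBBBB

Answer: 44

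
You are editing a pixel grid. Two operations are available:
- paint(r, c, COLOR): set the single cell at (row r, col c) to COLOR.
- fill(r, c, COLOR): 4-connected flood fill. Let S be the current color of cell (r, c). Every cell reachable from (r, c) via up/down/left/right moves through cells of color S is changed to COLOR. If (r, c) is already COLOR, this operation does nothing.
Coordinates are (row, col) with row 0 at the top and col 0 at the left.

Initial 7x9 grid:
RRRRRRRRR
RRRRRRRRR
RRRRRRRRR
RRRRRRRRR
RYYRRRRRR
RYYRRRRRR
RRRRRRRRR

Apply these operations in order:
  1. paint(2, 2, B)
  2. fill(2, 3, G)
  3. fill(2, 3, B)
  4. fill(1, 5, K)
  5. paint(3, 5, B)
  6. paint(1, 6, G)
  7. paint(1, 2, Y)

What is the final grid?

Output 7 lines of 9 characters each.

After op 1 paint(2,2,B):
RRRRRRRRR
RRRRRRRRR
RRBRRRRRR
RRRRRRRRR
RYYRRRRRR
RYYRRRRRR
RRRRRRRRR
After op 2 fill(2,3,G) [58 cells changed]:
GGGGGGGGG
GGGGGGGGG
GGBGGGGGG
GGGGGGGGG
GYYGGGGGG
GYYGGGGGG
GGGGGGGGG
After op 3 fill(2,3,B) [58 cells changed]:
BBBBBBBBB
BBBBBBBBB
BBBBBBBBB
BBBBBBBBB
BYYBBBBBB
BYYBBBBBB
BBBBBBBBB
After op 4 fill(1,5,K) [59 cells changed]:
KKKKKKKKK
KKKKKKKKK
KKKKKKKKK
KKKKKKKKK
KYYKKKKKK
KYYKKKKKK
KKKKKKKKK
After op 5 paint(3,5,B):
KKKKKKKKK
KKKKKKKKK
KKKKKKKKK
KKKKKBKKK
KYYKKKKKK
KYYKKKKKK
KKKKKKKKK
After op 6 paint(1,6,G):
KKKKKKKKK
KKKKKKGKK
KKKKKKKKK
KKKKKBKKK
KYYKKKKKK
KYYKKKKKK
KKKKKKKKK
After op 7 paint(1,2,Y):
KKKKKKKKK
KKYKKKGKK
KKKKKKKKK
KKKKKBKKK
KYYKKKKKK
KYYKKKKKK
KKKKKKKKK

Answer: KKKKKKKKK
KKYKKKGKK
KKKKKKKKK
KKKKKBKKK
KYYKKKKKK
KYYKKKKKK
KKKKKKKKK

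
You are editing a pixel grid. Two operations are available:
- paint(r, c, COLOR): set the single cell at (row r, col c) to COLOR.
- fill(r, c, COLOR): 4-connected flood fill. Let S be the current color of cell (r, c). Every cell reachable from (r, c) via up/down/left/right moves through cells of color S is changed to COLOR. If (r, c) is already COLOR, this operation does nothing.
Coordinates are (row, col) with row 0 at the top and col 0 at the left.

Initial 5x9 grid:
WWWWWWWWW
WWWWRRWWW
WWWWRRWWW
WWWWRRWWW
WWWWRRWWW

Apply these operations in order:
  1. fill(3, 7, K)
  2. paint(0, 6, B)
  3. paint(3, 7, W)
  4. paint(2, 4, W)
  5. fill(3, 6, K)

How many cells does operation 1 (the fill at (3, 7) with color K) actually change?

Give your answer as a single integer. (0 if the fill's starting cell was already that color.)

Answer: 37

Derivation:
After op 1 fill(3,7,K) [37 cells changed]:
KKKKKKKKK
KKKKRRKKK
KKKKRRKKK
KKKKRRKKK
KKKKRRKKK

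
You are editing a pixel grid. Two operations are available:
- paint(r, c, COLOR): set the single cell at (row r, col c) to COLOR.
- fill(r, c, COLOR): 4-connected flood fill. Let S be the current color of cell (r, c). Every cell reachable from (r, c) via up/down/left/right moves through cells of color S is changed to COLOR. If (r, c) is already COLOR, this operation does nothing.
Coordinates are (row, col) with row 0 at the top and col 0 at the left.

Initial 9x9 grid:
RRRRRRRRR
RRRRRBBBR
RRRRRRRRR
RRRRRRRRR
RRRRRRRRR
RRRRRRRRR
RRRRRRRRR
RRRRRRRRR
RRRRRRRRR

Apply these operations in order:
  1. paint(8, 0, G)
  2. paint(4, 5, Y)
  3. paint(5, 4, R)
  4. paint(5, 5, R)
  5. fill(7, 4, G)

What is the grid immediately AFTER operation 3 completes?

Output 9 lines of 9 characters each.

After op 1 paint(8,0,G):
RRRRRRRRR
RRRRRBBBR
RRRRRRRRR
RRRRRRRRR
RRRRRRRRR
RRRRRRRRR
RRRRRRRRR
RRRRRRRRR
GRRRRRRRR
After op 2 paint(4,5,Y):
RRRRRRRRR
RRRRRBBBR
RRRRRRRRR
RRRRRRRRR
RRRRRYRRR
RRRRRRRRR
RRRRRRRRR
RRRRRRRRR
GRRRRRRRR
After op 3 paint(5,4,R):
RRRRRRRRR
RRRRRBBBR
RRRRRRRRR
RRRRRRRRR
RRRRRYRRR
RRRRRRRRR
RRRRRRRRR
RRRRRRRRR
GRRRRRRRR

Answer: RRRRRRRRR
RRRRRBBBR
RRRRRRRRR
RRRRRRRRR
RRRRRYRRR
RRRRRRRRR
RRRRRRRRR
RRRRRRRRR
GRRRRRRRR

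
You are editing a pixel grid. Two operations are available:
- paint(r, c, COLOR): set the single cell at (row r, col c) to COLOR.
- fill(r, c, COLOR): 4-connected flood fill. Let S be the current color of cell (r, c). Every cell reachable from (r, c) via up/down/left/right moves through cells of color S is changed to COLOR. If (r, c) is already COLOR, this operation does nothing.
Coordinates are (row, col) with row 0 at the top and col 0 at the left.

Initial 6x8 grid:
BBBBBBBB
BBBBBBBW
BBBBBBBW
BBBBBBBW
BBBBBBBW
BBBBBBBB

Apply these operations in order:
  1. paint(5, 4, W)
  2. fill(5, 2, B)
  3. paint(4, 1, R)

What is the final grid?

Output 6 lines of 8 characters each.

Answer: BBBBBBBB
BBBBBBBW
BBBBBBBW
BBBBBBBW
BRBBBBBW
BBBBWBBB

Derivation:
After op 1 paint(5,4,W):
BBBBBBBB
BBBBBBBW
BBBBBBBW
BBBBBBBW
BBBBBBBW
BBBBWBBB
After op 2 fill(5,2,B) [0 cells changed]:
BBBBBBBB
BBBBBBBW
BBBBBBBW
BBBBBBBW
BBBBBBBW
BBBBWBBB
After op 3 paint(4,1,R):
BBBBBBBB
BBBBBBBW
BBBBBBBW
BBBBBBBW
BRBBBBBW
BBBBWBBB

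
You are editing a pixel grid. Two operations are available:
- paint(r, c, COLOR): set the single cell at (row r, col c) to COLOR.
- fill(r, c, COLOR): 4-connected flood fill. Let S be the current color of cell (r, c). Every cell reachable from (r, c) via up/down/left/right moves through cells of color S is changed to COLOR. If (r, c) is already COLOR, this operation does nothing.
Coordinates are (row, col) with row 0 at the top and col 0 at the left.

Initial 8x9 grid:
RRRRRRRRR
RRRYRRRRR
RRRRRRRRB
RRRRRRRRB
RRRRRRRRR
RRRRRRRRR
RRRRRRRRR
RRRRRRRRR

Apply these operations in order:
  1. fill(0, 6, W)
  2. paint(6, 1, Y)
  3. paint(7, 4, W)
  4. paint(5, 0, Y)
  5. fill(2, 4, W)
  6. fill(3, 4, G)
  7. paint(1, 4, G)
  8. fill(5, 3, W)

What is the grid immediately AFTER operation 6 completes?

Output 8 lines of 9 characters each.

Answer: GGGGGGGGG
GGGYGGGGG
GGGGGGGGB
GGGGGGGGB
GGGGGGGGG
YGGGGGGGG
GYGGGGGGG
GGGGGGGGG

Derivation:
After op 1 fill(0,6,W) [69 cells changed]:
WWWWWWWWW
WWWYWWWWW
WWWWWWWWB
WWWWWWWWB
WWWWWWWWW
WWWWWWWWW
WWWWWWWWW
WWWWWWWWW
After op 2 paint(6,1,Y):
WWWWWWWWW
WWWYWWWWW
WWWWWWWWB
WWWWWWWWB
WWWWWWWWW
WWWWWWWWW
WYWWWWWWW
WWWWWWWWW
After op 3 paint(7,4,W):
WWWWWWWWW
WWWYWWWWW
WWWWWWWWB
WWWWWWWWB
WWWWWWWWW
WWWWWWWWW
WYWWWWWWW
WWWWWWWWW
After op 4 paint(5,0,Y):
WWWWWWWWW
WWWYWWWWW
WWWWWWWWB
WWWWWWWWB
WWWWWWWWW
YWWWWWWWW
WYWWWWWWW
WWWWWWWWW
After op 5 fill(2,4,W) [0 cells changed]:
WWWWWWWWW
WWWYWWWWW
WWWWWWWWB
WWWWWWWWB
WWWWWWWWW
YWWWWWWWW
WYWWWWWWW
WWWWWWWWW
After op 6 fill(3,4,G) [67 cells changed]:
GGGGGGGGG
GGGYGGGGG
GGGGGGGGB
GGGGGGGGB
GGGGGGGGG
YGGGGGGGG
GYGGGGGGG
GGGGGGGGG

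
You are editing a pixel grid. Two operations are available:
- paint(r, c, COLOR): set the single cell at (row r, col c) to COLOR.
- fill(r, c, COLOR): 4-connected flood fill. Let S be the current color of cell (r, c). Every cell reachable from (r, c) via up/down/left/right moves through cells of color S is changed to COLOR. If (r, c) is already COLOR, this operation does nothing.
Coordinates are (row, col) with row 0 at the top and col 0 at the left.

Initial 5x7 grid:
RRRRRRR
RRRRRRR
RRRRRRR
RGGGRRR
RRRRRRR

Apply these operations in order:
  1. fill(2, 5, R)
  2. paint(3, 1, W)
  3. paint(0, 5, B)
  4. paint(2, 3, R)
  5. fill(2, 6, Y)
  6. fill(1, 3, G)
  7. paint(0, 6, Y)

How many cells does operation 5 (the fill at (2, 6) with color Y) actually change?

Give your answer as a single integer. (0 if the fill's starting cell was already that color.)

After op 1 fill(2,5,R) [0 cells changed]:
RRRRRRR
RRRRRRR
RRRRRRR
RGGGRRR
RRRRRRR
After op 2 paint(3,1,W):
RRRRRRR
RRRRRRR
RRRRRRR
RWGGRRR
RRRRRRR
After op 3 paint(0,5,B):
RRRRRBR
RRRRRRR
RRRRRRR
RWGGRRR
RRRRRRR
After op 4 paint(2,3,R):
RRRRRBR
RRRRRRR
RRRRRRR
RWGGRRR
RRRRRRR
After op 5 fill(2,6,Y) [31 cells changed]:
YYYYYBY
YYYYYYY
YYYYYYY
YWGGYYY
YYYYYYY

Answer: 31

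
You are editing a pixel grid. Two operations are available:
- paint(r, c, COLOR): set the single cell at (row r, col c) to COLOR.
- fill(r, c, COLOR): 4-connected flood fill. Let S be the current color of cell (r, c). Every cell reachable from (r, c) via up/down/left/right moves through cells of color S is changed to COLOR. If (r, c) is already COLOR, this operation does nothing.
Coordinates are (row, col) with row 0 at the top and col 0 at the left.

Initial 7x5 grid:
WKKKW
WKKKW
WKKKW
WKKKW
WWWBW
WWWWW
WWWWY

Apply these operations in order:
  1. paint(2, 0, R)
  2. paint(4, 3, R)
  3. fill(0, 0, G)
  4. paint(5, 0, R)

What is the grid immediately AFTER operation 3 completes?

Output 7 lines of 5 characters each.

Answer: GKKKW
GKKKW
RKKKW
WKKKW
WWWRW
WWWWW
WWWWY

Derivation:
After op 1 paint(2,0,R):
WKKKW
WKKKW
RKKKW
WKKKW
WWWBW
WWWWW
WWWWY
After op 2 paint(4,3,R):
WKKKW
WKKKW
RKKKW
WKKKW
WWWRW
WWWWW
WWWWY
After op 3 fill(0,0,G) [2 cells changed]:
GKKKW
GKKKW
RKKKW
WKKKW
WWWRW
WWWWW
WWWWY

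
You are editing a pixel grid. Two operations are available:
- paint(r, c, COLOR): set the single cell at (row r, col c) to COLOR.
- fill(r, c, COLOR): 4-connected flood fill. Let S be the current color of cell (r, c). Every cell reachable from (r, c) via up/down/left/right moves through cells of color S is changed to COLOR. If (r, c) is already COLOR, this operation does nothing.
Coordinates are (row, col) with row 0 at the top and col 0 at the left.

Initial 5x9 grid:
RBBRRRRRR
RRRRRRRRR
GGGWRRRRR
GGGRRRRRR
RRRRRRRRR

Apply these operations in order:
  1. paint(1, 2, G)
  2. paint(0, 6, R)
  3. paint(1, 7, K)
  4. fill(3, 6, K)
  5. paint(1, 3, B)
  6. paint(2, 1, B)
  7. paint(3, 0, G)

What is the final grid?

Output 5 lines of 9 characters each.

Answer: RBBKKKKKK
RRGBKKKKK
GBGWKKKKK
GGGKKKKKK
KKKKKKKKK

Derivation:
After op 1 paint(1,2,G):
RBBRRRRRR
RRGRRRRRR
GGGWRRRRR
GGGRRRRRR
RRRRRRRRR
After op 2 paint(0,6,R):
RBBRRRRRR
RRGRRRRRR
GGGWRRRRR
GGGRRRRRR
RRRRRRRRR
After op 3 paint(1,7,K):
RBBRRRRRR
RRGRRRRKR
GGGWRRRRR
GGGRRRRRR
RRRRRRRRR
After op 4 fill(3,6,K) [31 cells changed]:
RBBKKKKKK
RRGKKKKKK
GGGWKKKKK
GGGKKKKKK
KKKKKKKKK
After op 5 paint(1,3,B):
RBBKKKKKK
RRGBKKKKK
GGGWKKKKK
GGGKKKKKK
KKKKKKKKK
After op 6 paint(2,1,B):
RBBKKKKKK
RRGBKKKKK
GBGWKKKKK
GGGKKKKKK
KKKKKKKKK
After op 7 paint(3,0,G):
RBBKKKKKK
RRGBKKKKK
GBGWKKKKK
GGGKKKKKK
KKKKKKKKK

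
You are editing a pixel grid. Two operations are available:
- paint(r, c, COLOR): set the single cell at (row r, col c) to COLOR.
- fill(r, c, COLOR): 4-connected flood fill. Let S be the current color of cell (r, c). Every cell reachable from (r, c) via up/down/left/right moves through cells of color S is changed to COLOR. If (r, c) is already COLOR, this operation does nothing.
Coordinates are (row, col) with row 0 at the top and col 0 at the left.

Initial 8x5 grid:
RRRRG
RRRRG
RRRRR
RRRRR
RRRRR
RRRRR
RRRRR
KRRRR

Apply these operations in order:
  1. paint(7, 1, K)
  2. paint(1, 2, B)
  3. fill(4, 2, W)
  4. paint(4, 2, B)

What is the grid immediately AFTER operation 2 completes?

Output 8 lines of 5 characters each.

After op 1 paint(7,1,K):
RRRRG
RRRRG
RRRRR
RRRRR
RRRRR
RRRRR
RRRRR
KKRRR
After op 2 paint(1,2,B):
RRRRG
RRBRG
RRRRR
RRRRR
RRRRR
RRRRR
RRRRR
KKRRR

Answer: RRRRG
RRBRG
RRRRR
RRRRR
RRRRR
RRRRR
RRRRR
KKRRR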